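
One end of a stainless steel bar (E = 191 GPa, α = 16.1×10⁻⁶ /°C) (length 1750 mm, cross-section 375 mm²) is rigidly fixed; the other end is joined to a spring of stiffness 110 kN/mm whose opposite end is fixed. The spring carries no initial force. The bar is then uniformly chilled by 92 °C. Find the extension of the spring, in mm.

δ ≈ 0.703 mm

If the spring were absent the bar would shorten by αΔT L = 16.1×10⁻⁶ × 92 × 1750 = 2.592 mm.
Let P be the tensile force in the spring. The bar extends elastically by PL/(AE) and the spring stretches by P/k; together these equal δ_free.
P [ L/(AE) + 1/k ] = δ_free → P [ 1750/(375×191×10³) + 1/(110×10³) ] = 2.592.
P = 2.592 / 3.352×10⁻⁵ = 77320 N.
Spring extension = P/k = 77320/(110×10³) = 0.7029 mm.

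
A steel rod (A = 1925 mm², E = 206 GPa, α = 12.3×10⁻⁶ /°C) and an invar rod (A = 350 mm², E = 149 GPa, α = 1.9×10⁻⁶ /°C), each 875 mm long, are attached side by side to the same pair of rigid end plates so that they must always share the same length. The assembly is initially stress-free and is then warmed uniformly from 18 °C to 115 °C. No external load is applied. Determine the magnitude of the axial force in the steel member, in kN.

The steel has the larger α, so on heating it would change length more than the invar if both were free. The rigid plates force a common final length, so the steel is put into compression and the invar into tension, with equal and opposite forces P (no external load).
Compatibility of the two members (thermal + elastic change equal): (α₁ − α₂)ΔT = P·[1/(A₁E₁) + 1/(A₂E₂)].
|α₁ − α₂|·ΔT = 10.4×10⁻⁶ × 97 = 0.001009.
1/(A₁E₁) + 1/(A₂E₂) = 1/(1925×206×10³) + 1/(350×149×10³) = 2.17×10⁻⁸ N⁻¹.
So P = 0.001009 / 2.17×10⁻⁸ = 46.49 kN.

P ≈ 46.5 kN (compressive in the steel)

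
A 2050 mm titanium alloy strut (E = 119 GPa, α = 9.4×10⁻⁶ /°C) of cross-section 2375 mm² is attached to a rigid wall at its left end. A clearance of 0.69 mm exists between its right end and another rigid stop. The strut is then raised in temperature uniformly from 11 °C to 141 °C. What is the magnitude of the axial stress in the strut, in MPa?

σ ≈ 105 MPa (compressive)

Unrestrained expansion: δ_free = αΔT L = 9.4×10⁻⁶ × 130 × 2050 = 2.505 mm.
This exceeds the 0.69 mm gap, so the wall pushes back. The portion of expansion that must be recovered elastically is δ_free − gap = 2.505 − 0.69 = 1.815 mm.
So σ = E(δ_free − g)/L = 119×10³ × 1.815/2050 = 105.4 MPa.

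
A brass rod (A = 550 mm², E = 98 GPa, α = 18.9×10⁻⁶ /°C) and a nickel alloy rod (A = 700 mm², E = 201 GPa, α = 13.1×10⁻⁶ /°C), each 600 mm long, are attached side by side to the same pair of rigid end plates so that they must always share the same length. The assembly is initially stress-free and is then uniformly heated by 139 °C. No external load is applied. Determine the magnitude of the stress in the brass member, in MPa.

σ ≈ 57.1 MPa (compressive)

Both members must finish at the same length. With the larger α, the brass tends to over-expand; the plates restrain it, putting the brass in compression and the nickel alloy in tension. With no external load the two internal forces are equal and opposite, magnitude P.
Equating the net (thermal + elastic) strains gives |α₁ − α₂|·ΔT = P·[1/(A₁E₁) + 1/(A₂E₂)].
|α₁ − α₂|·ΔT = 5.8×10⁻⁶ × 139 = 0.0008062.
1/(A₁E₁) + 1/(A₂E₂) = 1/(550×98×10³) + 1/(700×201×10³) = 2.566×10⁻⁸ N⁻¹.
P = 0.0008062 / 2.566×10⁻⁸ = 31420 N = 31.42 kN.
σ_{brass} = P/A₁ = 31420/550 = 57.12 MPa, compressive.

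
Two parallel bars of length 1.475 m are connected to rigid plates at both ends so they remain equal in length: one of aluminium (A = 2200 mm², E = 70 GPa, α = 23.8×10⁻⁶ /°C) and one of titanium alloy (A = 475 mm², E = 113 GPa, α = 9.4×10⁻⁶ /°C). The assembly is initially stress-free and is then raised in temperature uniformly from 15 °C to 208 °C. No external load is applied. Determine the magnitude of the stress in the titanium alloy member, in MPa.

Both members must finish at the same length. With the larger α, the aluminium tends to over-expand; the plates restrain it, putting the aluminium in compression and the titanium alloy in tension. With no external load the two internal forces are equal and opposite, magnitude P.
Equating the net (thermal + elastic) strains gives |α₁ − α₂|·ΔT = P·[1/(A₁E₁) + 1/(A₂E₂)].
|α₁ − α₂|·ΔT = 14.4×10⁻⁶ × 193 = 0.002779.
1/(A₁E₁) + 1/(A₂E₂) = 1/(2200×70×10³) + 1/(475×113×10³) = 2.512×10⁻⁸ N⁻¹.
P = 0.002779 / 2.512×10⁻⁸ = 110600 N = 110.6 kN.
σ_{titanium alloy} = P/A₂ = 110600/475 = 232.9 MPa, tensile.

σ ≈ 233 MPa (tensile)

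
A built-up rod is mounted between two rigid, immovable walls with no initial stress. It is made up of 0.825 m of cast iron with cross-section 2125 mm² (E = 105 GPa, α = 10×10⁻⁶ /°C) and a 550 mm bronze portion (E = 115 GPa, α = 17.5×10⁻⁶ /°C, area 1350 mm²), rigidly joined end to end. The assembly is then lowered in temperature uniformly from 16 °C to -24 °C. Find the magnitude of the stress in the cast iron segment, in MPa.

σ ≈ 46.5 MPa (tensile)

With the walls removed the bar would change length by δ_free = Σ αᵢΔT Lᵢ = 10×10⁻⁶×40×825 + 17.5×10⁻⁶×40×550 = 0.715 mm.
The walls prevent any net length change, so an axial force P (same in every segment) develops. Compatibility: P · Σ Lᵢ/(AᵢEᵢ) = δ_free.
Σ Lᵢ/(AᵢEᵢ) = 825/(2125×105×10³) + 550/(1350×115×10³) = 7.24×10⁻⁶ mm/N.
P = 0.715 / 7.24×10⁻⁶ = 98750 N = 98.75 kN, tensile.
σ_{cast iron} = P / A = 98750 / 2125 = 46.47 MPa.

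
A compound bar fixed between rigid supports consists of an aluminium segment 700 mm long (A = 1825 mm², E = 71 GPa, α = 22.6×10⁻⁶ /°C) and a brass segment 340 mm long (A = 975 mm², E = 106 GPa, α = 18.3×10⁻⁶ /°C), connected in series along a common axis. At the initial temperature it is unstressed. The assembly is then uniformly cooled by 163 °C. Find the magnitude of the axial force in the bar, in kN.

With the walls removed the bar would change length by δ_free = Σ αᵢΔT Lᵢ = 22.6×10⁻⁶×163×700 + 18.3×10⁻⁶×163×340 = 3.593 mm.
Since the ends are fixed, an axial force P builds up, equal in every segment, with P · Σ Lᵢ/(AᵢEᵢ) = δ_free.
The series flexibility is Σ Lᵢ/(AᵢEᵢ) = 700/(1825×71×10³) + 340/(975×106×10³) = 8.692×10⁻⁶ mm/N.
So P = 3.593 / 8.692×10⁻⁶ = 413.3 kN, tensile.

P ≈ 413 kN (tensile)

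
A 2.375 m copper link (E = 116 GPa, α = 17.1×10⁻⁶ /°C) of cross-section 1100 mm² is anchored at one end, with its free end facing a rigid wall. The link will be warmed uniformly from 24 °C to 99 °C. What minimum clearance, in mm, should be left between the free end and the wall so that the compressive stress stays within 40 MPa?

g ≈ 2.23 mm

With no wall the link would lengthen by αΔT L = 17.1×10⁻⁶ × 75 × 2375 = 3.046 mm.
At the allowable stress the elastic shortening the wall may impose is σL/E = 40 × 2375 / (116×10³) = 0.819 mm.
So the gap has to take up the difference, g_min = δ_free − σL/E = 3.046 − 0.819 = 2.227 mm.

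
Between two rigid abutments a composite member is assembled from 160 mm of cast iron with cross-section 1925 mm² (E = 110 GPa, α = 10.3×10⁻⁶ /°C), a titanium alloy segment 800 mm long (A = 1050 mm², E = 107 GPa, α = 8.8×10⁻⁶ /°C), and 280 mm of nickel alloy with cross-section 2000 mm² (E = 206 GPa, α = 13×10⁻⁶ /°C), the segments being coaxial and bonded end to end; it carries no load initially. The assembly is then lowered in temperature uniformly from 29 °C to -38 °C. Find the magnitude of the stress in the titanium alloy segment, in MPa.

σ ≈ 91.9 MPa (tensile)

With the walls removed the bar would change length by δ_free = Σ αᵢΔT Lᵢ = 10.3×10⁻⁶×67×160 + 8.8×10⁻⁶×67×800 + 13×10⁻⁶×67×280 = 0.826 mm.
The walls prevent any net length change, so an axial force P (same in every segment) develops. Compatibility: P · Σ Lᵢ/(AᵢEᵢ) = δ_free.
The series flexibility is Σ Lᵢ/(AᵢEᵢ) = 160/(1925×110×10³) + 800/(1050×107×10³) + 280/(2000×206×10³) = 8.556×10⁻⁶ mm/N.
Hence P = δ_free / Σ(L/AE) = 0.826/8.556×10⁻⁶ = 96.54 kN (tensile).
σ_{titanium alloy} = P / A = 96540 / 1050 = 91.94 MPa.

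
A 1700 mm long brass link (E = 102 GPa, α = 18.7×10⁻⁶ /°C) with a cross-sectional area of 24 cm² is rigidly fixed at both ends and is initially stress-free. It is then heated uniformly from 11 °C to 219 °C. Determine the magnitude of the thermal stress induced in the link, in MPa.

σ ≈ 397 MPa (compressive)

With length fixed, the mechanical strain must cancel the thermal strain αΔT = 18.7×10⁻⁶ × 208 = 3889.6×10⁻⁶.
Hence σ = E·αΔT = 102×10³ × 3889.6×10⁻⁶ = 396.7 MPa, compressive.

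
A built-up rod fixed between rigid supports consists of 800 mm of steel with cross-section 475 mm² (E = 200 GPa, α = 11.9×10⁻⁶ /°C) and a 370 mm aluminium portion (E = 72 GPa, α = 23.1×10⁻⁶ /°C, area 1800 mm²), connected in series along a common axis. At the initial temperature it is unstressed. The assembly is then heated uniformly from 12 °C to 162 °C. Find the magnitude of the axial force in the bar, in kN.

With the walls removed the bar would change length by δ_free = Σ αᵢΔT Lᵢ = 11.9×10⁻⁶×150×800 + 23.1×10⁻⁶×150×370 = 2.71 mm.
Since the ends are fixed, an axial force P builds up, equal in every segment, with P · Σ Lᵢ/(AᵢEᵢ) = δ_free.
Σ Lᵢ/(AᵢEᵢ) = 800/(475×200×10³) + 370/(1800×72×10³) = 1.128×10⁻⁵ mm/N.
So P = 2.71 / 1.128×10⁻⁵ = 240.3 kN, compressive.

P ≈ 240 kN (compressive)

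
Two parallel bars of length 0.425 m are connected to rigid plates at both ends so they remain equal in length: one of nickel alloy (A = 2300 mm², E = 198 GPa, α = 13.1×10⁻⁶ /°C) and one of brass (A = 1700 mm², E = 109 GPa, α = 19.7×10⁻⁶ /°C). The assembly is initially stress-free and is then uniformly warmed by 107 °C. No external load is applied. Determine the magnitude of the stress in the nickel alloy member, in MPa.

The brass has the larger α, so on heating it would change length more than the nickel alloy if both were free. The rigid plates force a common final length, so the brass is put into compression and the nickel alloy into tension, with equal and opposite forces P (no external load).
Setting the final lengths equal and cancelling L: (α₁ − α₂)ΔT = P/(A₁E₁) + P/(A₂E₂).
|α₁ − α₂|·ΔT = 6.6×10⁻⁶ × 107 = 0.0007062.
1/(A₁E₁) + 1/(A₂E₂) = 1/(2300×198×10³) + 1/(1700×109×10³) = 7.593×10⁻⁹ N⁻¹.
So P = 0.0007062 / 7.593×10⁻⁹ = 93.01 kN.
σ_{nickel alloy} = P/A₁ = 93010/2300 = 40.44 MPa, tensile.

σ ≈ 40.4 MPa (tensile)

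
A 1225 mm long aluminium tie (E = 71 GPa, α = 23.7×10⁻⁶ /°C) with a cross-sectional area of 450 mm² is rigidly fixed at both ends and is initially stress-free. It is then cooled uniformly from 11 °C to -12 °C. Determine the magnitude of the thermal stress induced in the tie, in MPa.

σ ≈ 38.7 MPa (tensile)

Because both ends are immovable the net strain is zero, and the suppressed thermal strain is αΔT = 23.7×10⁻⁶ × 23 = 545.1×10⁻⁶.
Hence σ = E·αΔT = 71×10³ × 545.1×10⁻⁶ = 38.7 MPa, tensile.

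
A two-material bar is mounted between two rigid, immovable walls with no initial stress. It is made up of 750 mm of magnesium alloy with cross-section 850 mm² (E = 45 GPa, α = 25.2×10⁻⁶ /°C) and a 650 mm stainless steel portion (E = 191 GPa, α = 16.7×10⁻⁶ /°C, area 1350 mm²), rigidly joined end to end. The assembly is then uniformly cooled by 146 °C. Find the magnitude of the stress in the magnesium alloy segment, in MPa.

σ ≈ 231 MPa (tensile)

With the walls removed the bar would change length by δ_free = Σ αᵢΔT Lᵢ = 25.2×10⁻⁶×146×750 + 16.7×10⁻⁶×146×650 = 4.344 mm.
Since the ends are fixed, an axial force P builds up, equal in every segment, with P · Σ Lᵢ/(AᵢEᵢ) = δ_free.
Σ Lᵢ/(AᵢEᵢ) = 750/(850×45×10³) + 650/(1350×191×10³) = 2.213×10⁻⁵ mm/N.
So P = 4.344 / 2.213×10⁻⁵ = 196.3 kN, tensile.
σ_{magnesium alloy} = P / A = 196300 / 850 = 231 MPa.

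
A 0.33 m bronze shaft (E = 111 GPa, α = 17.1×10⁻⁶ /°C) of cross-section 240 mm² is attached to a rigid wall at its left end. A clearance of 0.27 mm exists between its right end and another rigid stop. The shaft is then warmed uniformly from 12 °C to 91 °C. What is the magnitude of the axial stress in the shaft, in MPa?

Free thermal elongation = αΔT L = 17.1×10⁻⁶ × 79 × 330 = 0.4458 mm.
The gap closes (δ_free > 0.27 mm) and the wall then resists a further 0.4458 − 0.27 = 0.1758 mm of expansion.
So σ = E(δ_free − g)/L = 111×10³ × 0.1758/330 = 59.13 MPa.

σ ≈ 59.1 MPa (compressive)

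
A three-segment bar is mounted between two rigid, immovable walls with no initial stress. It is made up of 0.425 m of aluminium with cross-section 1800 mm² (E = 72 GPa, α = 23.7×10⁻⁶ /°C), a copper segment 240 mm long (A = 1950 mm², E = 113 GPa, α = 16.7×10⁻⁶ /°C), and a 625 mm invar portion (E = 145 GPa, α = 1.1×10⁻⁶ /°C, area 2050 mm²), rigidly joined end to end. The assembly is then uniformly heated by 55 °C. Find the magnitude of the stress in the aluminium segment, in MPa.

σ ≈ 69.7 MPa (compressive)

If the supports were absent, the total length change would be Σ αᵢΔT Lᵢ = 23.7×10⁻⁶×55×425 + 16.7×10⁻⁶×55×240 + 1.1×10⁻⁶×55×625 = 0.8122 mm.
The rigid supports impose zero overall length change; the single axial force P common to all segments must satisfy P Σ Lᵢ/(AᵢEᵢ) = δ_free.
The series flexibility is Σ Lᵢ/(AᵢEᵢ) = 425/(1800×72×10³) + 240/(1950×113×10³) + 625/(2050×145×10³) = 6.471×10⁻⁶ mm/N.
Hence P = δ_free / Σ(L/AE) = 0.8122/6.471×10⁻⁶ = 125.5 kN (compressive).
σ_{aluminium} = P / A = 125500 / 1800 = 69.73 MPa.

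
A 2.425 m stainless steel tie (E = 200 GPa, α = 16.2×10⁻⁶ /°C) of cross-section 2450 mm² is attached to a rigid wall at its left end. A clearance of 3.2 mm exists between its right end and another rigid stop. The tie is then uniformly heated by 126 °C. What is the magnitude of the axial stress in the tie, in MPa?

σ ≈ 144 MPa (compressive)

If the wall were absent the tie would grow by αΔT L = 16.2×10⁻⁶ × 126 × 2425 = 4.95 mm.
This exceeds the 3.2 mm gap, so the wall pushes back. The portion of expansion that must be recovered elastically is δ_free − gap = 4.95 − 3.2 = 1.75 mm.
So σ = E(δ_free − g)/L = 200×10³ × 1.75/2425 = 144.3 MPa.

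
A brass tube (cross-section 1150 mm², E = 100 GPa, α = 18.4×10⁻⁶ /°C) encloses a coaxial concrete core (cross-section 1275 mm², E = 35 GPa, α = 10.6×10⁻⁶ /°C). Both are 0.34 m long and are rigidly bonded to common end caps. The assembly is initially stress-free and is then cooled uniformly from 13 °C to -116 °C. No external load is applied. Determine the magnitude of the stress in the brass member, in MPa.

σ ≈ 28.1 MPa (tensile)

Equilibrium of a rigid end plate with no external load gives equal and opposite internal forces ±P in the two members. Since α_{brass} > α_{concrete}, cooling drives the brass into tension and the concrete into compression.
Compatibility of the two members (thermal + elastic change equal): (α₁ − α₂)ΔT = P·[1/(A₁E₁) + 1/(A₂E₂)].
|α₁ − α₂|·ΔT = 7.8×10⁻⁶ × 129 = 0.001006.
1/(A₁E₁) + 1/(A₂E₂) = 1/(1150×100×10³) + 1/(1275×35×10³) = 3.11×10⁻⁸ N⁻¹.
P = 0.001006 / 3.11×10⁻⁸ = 32350 N = 32.35 kN.
σ_{brass} = P/A₁ = 32350/1150 = 28.13 MPa, tensile.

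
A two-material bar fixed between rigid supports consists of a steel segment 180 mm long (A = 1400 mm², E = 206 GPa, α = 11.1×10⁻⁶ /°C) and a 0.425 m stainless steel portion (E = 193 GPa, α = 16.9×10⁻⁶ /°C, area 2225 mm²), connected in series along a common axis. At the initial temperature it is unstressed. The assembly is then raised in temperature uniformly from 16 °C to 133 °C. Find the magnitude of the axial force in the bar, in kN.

P ≈ 666 kN (compressive)

Free thermal expansion of the whole bar: Σ αᵢΔT Lᵢ = 11.1×10⁻⁶×117×180 + 16.9×10⁻⁶×117×425 = 1.074 mm.
Since the ends are fixed, an axial force P builds up, equal in every segment, with P · Σ Lᵢ/(AᵢEᵢ) = δ_free.
Σ Lᵢ/(AᵢEᵢ) = 180/(1400×206×10³) + 425/(2225×193×10³) = 1.614×10⁻⁶ mm/N.
So P = 1.074 / 1.614×10⁻⁶ = 665.6 kN, compressive.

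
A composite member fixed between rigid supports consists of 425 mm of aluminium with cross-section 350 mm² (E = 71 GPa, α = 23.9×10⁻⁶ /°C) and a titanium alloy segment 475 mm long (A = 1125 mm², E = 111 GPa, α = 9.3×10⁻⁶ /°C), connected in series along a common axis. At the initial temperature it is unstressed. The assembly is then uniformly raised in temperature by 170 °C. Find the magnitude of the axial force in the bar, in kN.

Free thermal expansion of the whole bar: Σ αᵢΔT Lᵢ = 23.9×10⁻⁶×170×425 + 9.3×10⁻⁶×170×475 = 2.478 mm.
The rigid supports impose zero overall length change; the single axial force P common to all segments must satisfy P Σ Lᵢ/(AᵢEᵢ) = δ_free.
Σ Lᵢ/(AᵢEᵢ) = 425/(350×71×10³) + 475/(1125×111×10³) = 2.091×10⁻⁵ mm/N.
P = 2.478 / 2.091×10⁻⁵ = 118500 N = 118.5 kN, compressive.

P ≈ 119 kN (compressive)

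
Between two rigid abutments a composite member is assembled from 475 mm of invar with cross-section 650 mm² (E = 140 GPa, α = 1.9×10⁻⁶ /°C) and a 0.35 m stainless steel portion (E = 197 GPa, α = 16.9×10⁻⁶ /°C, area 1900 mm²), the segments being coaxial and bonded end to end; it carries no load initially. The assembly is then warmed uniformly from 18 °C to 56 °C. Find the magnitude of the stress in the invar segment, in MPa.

σ ≈ 64.8 MPa (compressive)

Free thermal expansion of the whole bar: Σ αᵢΔT Lᵢ = 1.9×10⁻⁶×38×475 + 16.9×10⁻⁶×38×350 = 0.2591 mm.
The rigid supports impose zero overall length change; the single axial force P common to all segments must satisfy P Σ Lᵢ/(AᵢEᵢ) = δ_free.
Σ Lᵢ/(AᵢEᵢ) = 475/(650×140×10³) + 350/(1900×197×10³) = 6.155×10⁻⁶ mm/N.
P = 0.2591 / 6.155×10⁻⁶ = 42090 N = 42.09 kN, compressive.
σ_{invar} = P / A = 42090 / 650 = 64.76 MPa.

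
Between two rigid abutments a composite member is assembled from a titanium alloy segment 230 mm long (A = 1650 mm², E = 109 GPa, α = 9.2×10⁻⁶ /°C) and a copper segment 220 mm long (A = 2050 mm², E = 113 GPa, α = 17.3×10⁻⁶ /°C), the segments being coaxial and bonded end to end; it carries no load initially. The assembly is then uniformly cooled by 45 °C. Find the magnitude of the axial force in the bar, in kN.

P ≈ 120 kN (tensile)

If the supports were absent, the total length change would be Σ αᵢΔT Lᵢ = 9.2×10⁻⁶×45×230 + 17.3×10⁻⁶×45×220 = 0.2665 mm.
Since the ends are fixed, an axial force P builds up, equal in every segment, with P · Σ Lᵢ/(AᵢEᵢ) = δ_free.
Σ Lᵢ/(AᵢEᵢ) = 230/(1650×109×10³) + 220/(2050×113×10³) = 2.229×10⁻⁶ mm/N.
P = 0.2665 / 2.229×10⁻⁶ = 119600 N = 119.6 kN, tensile.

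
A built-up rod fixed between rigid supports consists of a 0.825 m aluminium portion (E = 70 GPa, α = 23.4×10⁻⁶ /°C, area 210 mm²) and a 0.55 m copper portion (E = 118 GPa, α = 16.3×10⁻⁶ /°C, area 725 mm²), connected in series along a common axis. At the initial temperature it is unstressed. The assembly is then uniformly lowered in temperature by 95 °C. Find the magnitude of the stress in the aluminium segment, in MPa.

σ ≈ 204 MPa (tensile)

Free thermal contraction of the whole bar: Σ αᵢΔT Lᵢ = 23.4×10⁻⁶×95×825 + 16.3×10⁻⁶×95×550 = 2.686 mm.
The walls prevent any net length change, so an axial force P (same in every segment) develops. Compatibility: P · Σ Lᵢ/(AᵢEᵢ) = δ_free.
The series flexibility is Σ Lᵢ/(AᵢEᵢ) = 825/(210×70×10³) + 550/(725×118×10³) = 6.255×10⁻⁵ mm/N.
So P = 2.686 / 6.255×10⁻⁵ = 42.94 kN, tensile.
σ_{aluminium} = P / A = 42940 / 210 = 204.5 MPa.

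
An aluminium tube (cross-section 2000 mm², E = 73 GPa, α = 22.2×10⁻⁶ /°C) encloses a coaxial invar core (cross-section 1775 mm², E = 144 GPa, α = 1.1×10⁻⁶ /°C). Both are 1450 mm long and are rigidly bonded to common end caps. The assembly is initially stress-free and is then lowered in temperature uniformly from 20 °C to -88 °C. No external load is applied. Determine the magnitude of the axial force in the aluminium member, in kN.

Both members must finish at the same length. With the larger α, the aluminium tends to over-contract; the plates restrain it, putting the aluminium in tension and the invar in compression. With no external load the two internal forces are equal and opposite, magnitude P.
Setting the final lengths equal and cancelling L: (α₁ − α₂)ΔT = P/(A₁E₁) + P/(A₂E₂).
|α₁ − α₂|·ΔT = 21.1×10⁻⁶ × 108 = 0.002279.
1/(A₁E₁) + 1/(A₂E₂) = 1/(2000×73×10³) + 1/(1775×144×10³) = 1.076×10⁻⁸ N⁻¹.
So P = 0.002279 / 1.076×10⁻⁸ = 211.8 kN.

P ≈ 212 kN (tensile in the aluminium)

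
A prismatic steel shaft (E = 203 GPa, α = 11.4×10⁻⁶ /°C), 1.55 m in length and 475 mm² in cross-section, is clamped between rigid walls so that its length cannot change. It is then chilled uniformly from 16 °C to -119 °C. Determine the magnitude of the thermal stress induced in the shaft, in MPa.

σ ≈ 312 MPa (tensile)

With length fixed, the mechanical strain must cancel the thermal strain αΔT = 11.4×10⁻⁶ × 135 = 1539×10⁻⁶.
The stress required to suppress this strain is σ = Eε = 203×10³ × 1539×10⁻⁶ = 312.4 MPa, tensile since the shaft is trying to contract.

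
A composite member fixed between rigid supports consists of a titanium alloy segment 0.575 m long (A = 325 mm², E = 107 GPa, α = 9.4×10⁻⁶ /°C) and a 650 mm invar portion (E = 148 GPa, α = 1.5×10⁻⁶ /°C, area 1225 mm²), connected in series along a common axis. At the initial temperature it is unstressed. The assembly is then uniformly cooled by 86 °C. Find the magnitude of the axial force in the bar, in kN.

If the supports were absent, the total length change would be Σ αᵢΔT Lᵢ = 9.4×10⁻⁶×86×575 + 1.5×10⁻⁶×86×650 = 0.5487 mm.
Since the ends are fixed, an axial force P builds up, equal in every segment, with P · Σ Lᵢ/(AᵢEᵢ) = δ_free.
Σ Lᵢ/(AᵢEᵢ) = 575/(325×107×10³) + 650/(1225×148×10³) = 2.012×10⁻⁵ mm/N.
So P = 0.5487 / 2.012×10⁻⁵ = 27.27 kN, tensile.

P ≈ 27.3 kN (tensile)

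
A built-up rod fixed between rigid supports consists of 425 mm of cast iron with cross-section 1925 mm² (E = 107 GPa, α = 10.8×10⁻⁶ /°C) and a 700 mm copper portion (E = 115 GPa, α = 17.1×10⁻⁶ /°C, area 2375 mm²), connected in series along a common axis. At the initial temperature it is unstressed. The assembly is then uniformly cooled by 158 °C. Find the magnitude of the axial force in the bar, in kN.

P ≈ 566 kN (tensile)

With the walls removed the bar would change length by δ_free = Σ αᵢΔT Lᵢ = 10.8×10⁻⁶×158×425 + 17.1×10⁻⁶×158×700 = 2.616 mm.
The rigid supports impose zero overall length change; the single axial force P common to all segments must satisfy P Σ Lᵢ/(AᵢEᵢ) = δ_free.
The series flexibility is Σ Lᵢ/(AᵢEᵢ) = 425/(1925×107×10³) + 700/(2375×115×10³) = 4.626×10⁻⁶ mm/N.
P = 2.616 / 4.626×10⁻⁶ = 565600 N = 565.6 kN, tensile.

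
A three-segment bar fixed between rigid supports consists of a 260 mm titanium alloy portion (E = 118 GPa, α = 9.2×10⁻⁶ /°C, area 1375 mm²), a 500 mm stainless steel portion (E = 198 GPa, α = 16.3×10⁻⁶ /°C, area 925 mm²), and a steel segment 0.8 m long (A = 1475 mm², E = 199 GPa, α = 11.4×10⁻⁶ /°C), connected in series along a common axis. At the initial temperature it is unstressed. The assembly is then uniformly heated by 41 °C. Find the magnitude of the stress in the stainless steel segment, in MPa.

σ ≈ 123 MPa (compressive)

Free thermal expansion of the whole bar: Σ αᵢΔT Lᵢ = 9.2×10⁻⁶×41×260 + 16.3×10⁻⁶×41×500 + 11.4×10⁻⁶×41×800 = 0.8061 mm.
Since the ends are fixed, an axial force P builds up, equal in every segment, with P · Σ Lᵢ/(AᵢEᵢ) = δ_free.
Σ Lᵢ/(AᵢEᵢ) = 260/(1375×118×10³) + 500/(925×198×10³) + 800/(1475×199×10³) = 7.058×10⁻⁶ mm/N.
So P = 0.8061 / 7.058×10⁻⁶ = 114.2 kN, compressive.
σ_{stainless steel} = P / A = 114200 / 925 = 123.5 MPa.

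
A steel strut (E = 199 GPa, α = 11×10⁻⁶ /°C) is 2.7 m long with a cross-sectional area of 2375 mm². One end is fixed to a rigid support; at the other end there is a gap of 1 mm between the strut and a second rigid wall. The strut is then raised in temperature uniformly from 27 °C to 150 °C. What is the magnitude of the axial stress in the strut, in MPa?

σ ≈ 196 MPa (compressive)

If the wall were absent the strut would grow by αΔT L = 11×10⁻⁶ × 123 × 2700 = 3.653 mm.
The gap closes (δ_free > 1 mm) and the wall then resists a further 3.653 − 1 = 2.653 mm of expansion.
That suppressed elongation corresponds to σ = E·Δ/L = 199×10³ × 2.653/2700 = 195.5 MPa.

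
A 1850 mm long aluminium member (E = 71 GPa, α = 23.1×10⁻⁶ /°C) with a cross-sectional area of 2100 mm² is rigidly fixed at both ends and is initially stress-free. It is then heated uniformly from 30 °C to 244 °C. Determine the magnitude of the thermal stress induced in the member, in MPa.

σ ≈ 351 MPa (compressive)

Because both ends are immovable the net strain is zero, and the suppressed thermal strain is αΔT = 23.1×10⁻⁶ × 214 = 4943.4×10⁻⁶.
The stress required to suppress this strain is σ = Eε = 71×10³ × 4943.4×10⁻⁶ = 351 MPa, compressive since the member is trying to expand.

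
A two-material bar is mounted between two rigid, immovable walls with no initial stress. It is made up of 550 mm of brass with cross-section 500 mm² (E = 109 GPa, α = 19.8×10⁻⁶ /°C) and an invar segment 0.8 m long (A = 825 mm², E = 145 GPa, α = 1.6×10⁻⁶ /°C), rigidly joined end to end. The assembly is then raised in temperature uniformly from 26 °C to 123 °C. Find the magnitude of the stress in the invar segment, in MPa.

Free thermal expansion of the whole bar: Σ αᵢΔT Lᵢ = 19.8×10⁻⁶×97×550 + 1.6×10⁻⁶×97×800 = 1.18 mm.
The rigid supports impose zero overall length change; the single axial force P common to all segments must satisfy P Σ Lᵢ/(AᵢEᵢ) = δ_free.
Σ Lᵢ/(AᵢEᵢ) = 550/(500×109×10³) + 800/(825×145×10³) = 1.678×10⁻⁵ mm/N.
P = 1.18 / 1.678×10⁻⁵ = 70350 N = 70.35 kN, compressive.
σ_{invar} = P / A = 70350 / 825 = 85.28 MPa.

σ ≈ 85.3 MPa (compressive)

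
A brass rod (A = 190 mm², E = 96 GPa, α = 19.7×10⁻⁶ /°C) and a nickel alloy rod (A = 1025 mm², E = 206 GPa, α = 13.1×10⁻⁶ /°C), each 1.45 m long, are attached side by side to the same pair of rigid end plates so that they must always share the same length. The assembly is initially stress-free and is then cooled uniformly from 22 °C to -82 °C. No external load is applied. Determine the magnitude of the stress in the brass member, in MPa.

σ ≈ 60.7 MPa (tensile)

Both members must finish at the same length. With the larger α, the brass tends to over-contract; the plates restrain it, putting the brass in tension and the nickel alloy in compression. With no external load the two internal forces are equal and opposite, magnitude P.
Setting the final lengths equal and cancelling L: (α₁ − α₂)ΔT = P/(A₁E₁) + P/(A₂E₂).
|α₁ − α₂|·ΔT = 6.6×10⁻⁶ × 104 = 0.0006864.
1/(A₁E₁) + 1/(A₂E₂) = 1/(190×96×10³) + 1/(1025×206×10³) = 5.956×10⁻⁸ N⁻¹.
P = 0.0006864 / 5.956×10⁻⁸ = 11520 N = 11.52 kN.
σ_{brass} = P/A₁ = 11520/190 = 60.65 MPa, tensile.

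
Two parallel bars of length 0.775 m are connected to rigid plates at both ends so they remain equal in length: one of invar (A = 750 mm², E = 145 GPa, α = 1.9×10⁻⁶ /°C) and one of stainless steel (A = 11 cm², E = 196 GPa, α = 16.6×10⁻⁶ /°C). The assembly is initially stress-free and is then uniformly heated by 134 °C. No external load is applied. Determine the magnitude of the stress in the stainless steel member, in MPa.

Equilibrium of a rigid end plate with no external load gives equal and opposite internal forces ±P in the two members. Since α_{stainless steel} > α_{invar}, heating drives the stainless steel into compression and the invar into tension.
Setting the final lengths equal and cancelling L: (α₁ − α₂)ΔT = P/(A₁E₁) + P/(A₂E₂).
|α₁ − α₂|·ΔT = 14.7×10⁻⁶ × 134 = 0.00197.
1/(A₁E₁) + 1/(A₂E₂) = 1/(750×145×10³) + 1/(1100×196×10³) = 1.383×10⁻⁸ N⁻¹.
So P = 0.00197 / 1.383×10⁻⁸ = 142.4 kN.
σ_{stainless steel} = P/A₂ = 142400/1100 = 129.4 MPa, compressive.

σ ≈ 129 MPa (compressive)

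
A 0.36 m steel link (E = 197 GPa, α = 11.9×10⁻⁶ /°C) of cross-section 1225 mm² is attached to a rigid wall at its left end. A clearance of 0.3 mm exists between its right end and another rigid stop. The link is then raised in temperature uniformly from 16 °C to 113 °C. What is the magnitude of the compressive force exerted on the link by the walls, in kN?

Free thermal elongation = αΔT L = 11.9×10⁻⁶ × 97 × 360 = 0.4155 mm.
After closing the 0.3 mm clearance, 0.4155 − 0.3 = 0.1155 mm of expansion remains to be suppressed by the wall.
That suppressed elongation corresponds to σ = E·Δ/L = 197×10³ × 0.1155/360 = 63.23 MPa.
Force on the wall = σA = 63.23 × 1225 mm² = 77.46 kN.

P ≈ 77.5 kN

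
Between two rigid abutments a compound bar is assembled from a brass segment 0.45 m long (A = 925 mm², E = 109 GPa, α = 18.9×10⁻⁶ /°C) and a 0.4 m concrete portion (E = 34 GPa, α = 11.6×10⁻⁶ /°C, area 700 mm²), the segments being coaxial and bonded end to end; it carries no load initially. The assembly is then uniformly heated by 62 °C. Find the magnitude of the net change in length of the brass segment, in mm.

|ΔL| ≈ 0.356 mm

If the supports were absent, the total length change would be Σ αᵢΔT Lᵢ = 18.9×10⁻⁶×62×450 + 11.6×10⁻⁶×62×400 = 0.815 mm.
The walls prevent any net length change, so an axial force P (same in every segment) develops. Compatibility: P · Σ Lᵢ/(AᵢEᵢ) = δ_free.
Σ Lᵢ/(AᵢEᵢ) = 450/(925×109×10³) + 400/(700×34×10³) = 2.127×10⁻⁵ mm/N.
So P = 0.815 / 2.127×10⁻⁵ = 38.32 kN, compressive.
For the brass segment, free thermal change = 18.9×10⁻⁶×62×450 = 0.5273 mm and elastic change from P = 38320×450/(925×109×10³) = 0.171 mm; these oppose, so the net change is 0.356 mm (segment lengthens).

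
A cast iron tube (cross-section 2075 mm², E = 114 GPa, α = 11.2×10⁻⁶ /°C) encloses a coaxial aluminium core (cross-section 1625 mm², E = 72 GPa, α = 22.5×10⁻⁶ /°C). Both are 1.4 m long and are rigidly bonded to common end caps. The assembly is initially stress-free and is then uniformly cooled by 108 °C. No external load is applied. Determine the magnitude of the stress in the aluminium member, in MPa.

The aluminium has the larger α, so on cooling it would change length more than the cast iron if both were free. The rigid plates force a common final length, so the aluminium is put into tension and the cast iron into compression, with equal and opposite forces P (no external load).
Equating the net (thermal + elastic) strains gives |α₁ − α₂|·ΔT = P·[1/(A₁E₁) + 1/(A₂E₂)].
|α₁ − α₂|·ΔT = 11.3×10⁻⁶ × 108 = 0.00122.
1/(A₁E₁) + 1/(A₂E₂) = 1/(2075×114×10³) + 1/(1625×72×10³) = 1.277×10⁻⁸ N⁻¹.
So P = 0.00122 / 1.277×10⁻⁸ = 95.53 kN.
σ_{aluminium} = P/A₂ = 95530/1625 = 58.79 MPa, tensile.

σ ≈ 58.8 MPa (tensile)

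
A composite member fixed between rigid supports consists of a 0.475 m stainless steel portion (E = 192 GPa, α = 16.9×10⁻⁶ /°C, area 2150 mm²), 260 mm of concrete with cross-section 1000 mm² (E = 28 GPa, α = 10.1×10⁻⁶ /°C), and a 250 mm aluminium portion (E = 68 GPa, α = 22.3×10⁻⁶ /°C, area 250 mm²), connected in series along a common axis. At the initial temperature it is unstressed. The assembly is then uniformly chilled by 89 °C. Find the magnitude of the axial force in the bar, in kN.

Free thermal contraction of the whole bar: Σ αᵢΔT Lᵢ = 16.9×10⁻⁶×89×475 + 10.1×10⁻⁶×89×260 + 22.3×10⁻⁶×89×250 = 1.444 mm.
Since the ends are fixed, an axial force P builds up, equal in every segment, with P · Σ Lᵢ/(AᵢEᵢ) = δ_free.
The series flexibility is Σ Lᵢ/(AᵢEᵢ) = 475/(2150×192×10³) + 260/(1000×28×10³) + 250/(250×68×10³) = 2.514×10⁻⁵ mm/N.
Hence P = δ_free / Σ(L/AE) = 1.444/2.514×10⁻⁵ = 57.45 kN (tensile).

P ≈ 57.4 kN (tensile)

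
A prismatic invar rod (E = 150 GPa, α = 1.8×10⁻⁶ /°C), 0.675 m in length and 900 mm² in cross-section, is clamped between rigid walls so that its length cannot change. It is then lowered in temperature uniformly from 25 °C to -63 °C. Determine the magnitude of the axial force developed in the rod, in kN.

P ≈ 21.4 kN (tensile)

Full restraint means ε = 0, so the stress is σ = EαΔT = 150×10³ × 1.8×10⁻⁶ × 88 = 23.76 MPa.
Axial force P = σA = 23.76 × 900 = 21380 N = 21.38 kN, tensile.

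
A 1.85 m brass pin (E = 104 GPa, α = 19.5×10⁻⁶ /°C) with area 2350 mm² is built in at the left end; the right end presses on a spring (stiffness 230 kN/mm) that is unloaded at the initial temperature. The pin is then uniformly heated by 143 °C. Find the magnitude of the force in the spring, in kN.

The unrestrained thermal change is αΔT L = 19.5×10⁻⁶ × 143 × 1850 = 5.159 mm.
With a force P in the spring, the elastic change of the pin is PL/(AE) and that of the spring is P/k; compatibility requires their sum to equal δ_free.
So P = δ_free / [L/(AE) + 1/k] = 5.159 / [ 1850/(2350×104×10³) + 1/(230×10³) ].
P = 5.159 / 1.192×10⁻⁵ = 432900 N.

P ≈ 433 kN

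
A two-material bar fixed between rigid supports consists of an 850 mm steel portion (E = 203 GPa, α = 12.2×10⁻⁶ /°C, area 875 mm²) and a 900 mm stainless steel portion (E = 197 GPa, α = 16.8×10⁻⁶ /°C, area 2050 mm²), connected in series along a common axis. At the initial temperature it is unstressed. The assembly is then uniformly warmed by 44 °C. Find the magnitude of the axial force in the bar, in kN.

P ≈ 160 kN (compressive)

Free thermal expansion of the whole bar: Σ αᵢΔT Lᵢ = 12.2×10⁻⁶×44×850 + 16.8×10⁻⁶×44×900 = 1.122 mm.
The rigid supports impose zero overall length change; the single axial force P common to all segments must satisfy P Σ Lᵢ/(AᵢEᵢ) = δ_free.
Σ Lᵢ/(AᵢEᵢ) = 850/(875×203×10³) + 900/(2050×197×10³) = 7.014×10⁻⁶ mm/N.
Hence P = δ_free / Σ(L/AE) = 1.122/7.014×10⁻⁶ = 159.9 kN (compressive).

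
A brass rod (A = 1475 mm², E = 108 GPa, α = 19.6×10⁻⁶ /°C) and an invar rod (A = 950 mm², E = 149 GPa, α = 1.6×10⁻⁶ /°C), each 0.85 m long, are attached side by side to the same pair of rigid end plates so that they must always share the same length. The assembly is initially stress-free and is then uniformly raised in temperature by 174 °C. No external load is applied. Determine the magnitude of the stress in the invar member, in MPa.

σ ≈ 247 MPa (tensile)

Both members must finish at the same length. With the larger α, the brass tends to over-expand; the plates restrain it, putting the brass in compression and the invar in tension. With no external load the two internal forces are equal and opposite, magnitude P.
Compatibility of the two members (thermal + elastic change equal): (α₁ − α₂)ΔT = P·[1/(A₁E₁) + 1/(A₂E₂)].
|α₁ − α₂|·ΔT = 18×10⁻⁶ × 174 = 0.003132.
1/(A₁E₁) + 1/(A₂E₂) = 1/(1475×108×10³) + 1/(950×149×10³) = 1.334×10⁻⁸ N⁻¹.
P = 0.003132 / 1.334×10⁻⁸ = 234700 N = 234.7 kN.
σ_{invar} = P/A₂ = 234700/950 = 247.1 MPa, tensile.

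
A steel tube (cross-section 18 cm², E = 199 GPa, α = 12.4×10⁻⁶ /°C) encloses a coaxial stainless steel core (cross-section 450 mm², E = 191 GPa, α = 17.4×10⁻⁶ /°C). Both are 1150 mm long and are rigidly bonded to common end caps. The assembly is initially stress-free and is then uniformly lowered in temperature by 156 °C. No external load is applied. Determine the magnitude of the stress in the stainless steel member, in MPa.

σ ≈ 120 MPa (tensile)

The stainless steel has the larger α, so on cooling it would change length more than the steel if both were free. The rigid plates force a common final length, so the stainless steel is put into tension and the steel into compression, with equal and opposite forces P (no external load).
Setting the final lengths equal and cancelling L: (α₁ − α₂)ΔT = P/(A₁E₁) + P/(A₂E₂).
|α₁ − α₂|·ΔT = 5×10⁻⁶ × 156 = 0.00078.
1/(A₁E₁) + 1/(A₂E₂) = 1/(1800×199×10³) + 1/(450×191×10³) = 1.443×10⁻⁸ N⁻¹.
So P = 0.00078 / 1.443×10⁻⁸ = 54.07 kN.
σ_{stainless steel} = P/A₂ = 54070/450 = 120.2 MPa, tensile.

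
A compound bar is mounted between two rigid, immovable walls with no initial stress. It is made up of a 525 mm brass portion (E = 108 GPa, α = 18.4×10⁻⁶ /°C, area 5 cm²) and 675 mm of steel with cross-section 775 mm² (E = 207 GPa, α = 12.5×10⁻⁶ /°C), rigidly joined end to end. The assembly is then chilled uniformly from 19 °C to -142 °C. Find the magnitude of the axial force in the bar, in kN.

If the supports were absent, the total length change would be Σ αᵢΔT Lᵢ = 18.4×10⁻⁶×161×525 + 12.5×10⁻⁶×161×675 = 2.914 mm.
Since the ends are fixed, an axial force P builds up, equal in every segment, with P · Σ Lᵢ/(AᵢEᵢ) = δ_free.
Σ Lᵢ/(AᵢEᵢ) = 525/(500×108×10³) + 675/(775×207×10³) = 1.393×10⁻⁵ mm/N.
So P = 2.914 / 1.393×10⁻⁵ = 209.2 kN, tensile.

P ≈ 209 kN (tensile)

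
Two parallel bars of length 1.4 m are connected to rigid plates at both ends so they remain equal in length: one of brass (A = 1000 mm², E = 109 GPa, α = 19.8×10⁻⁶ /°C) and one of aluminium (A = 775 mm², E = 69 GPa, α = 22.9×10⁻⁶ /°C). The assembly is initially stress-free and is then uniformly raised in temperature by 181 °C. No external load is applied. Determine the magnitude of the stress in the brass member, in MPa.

σ ≈ 20.1 MPa (tensile)

The aluminium has the larger α, so on heating it would change length more than the brass if both were free. The rigid plates force a common final length, so the aluminium is put into compression and the brass into tension, with equal and opposite forces P (no external load).
Setting the final lengths equal and cancelling L: (α₁ − α₂)ΔT = P/(A₁E₁) + P/(A₂E₂).
|α₁ − α₂|·ΔT = 3.1×10⁻⁶ × 181 = 0.0005611.
1/(A₁E₁) + 1/(A₂E₂) = 1/(1000×109×10³) + 1/(775×69×10³) = 2.787×10⁻⁸ N⁻¹.
So P = 0.0005611 / 2.787×10⁻⁸ = 20.13 kN.
σ_{brass} = P/A₁ = 20130/1000 = 20.13 MPa, tensile.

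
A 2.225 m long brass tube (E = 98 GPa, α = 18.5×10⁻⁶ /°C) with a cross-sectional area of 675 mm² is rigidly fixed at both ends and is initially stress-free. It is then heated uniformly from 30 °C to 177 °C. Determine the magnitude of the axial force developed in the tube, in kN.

Full restraint means ε = 0, so the stress is σ = EαΔT = 98×10³ × 18.5×10⁻⁶ × 147 = 266.5 MPa.
Axial force P = σA = 266.5 × 675 = 179900 N = 179.9 kN, compressive.

P ≈ 180 kN (compressive)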